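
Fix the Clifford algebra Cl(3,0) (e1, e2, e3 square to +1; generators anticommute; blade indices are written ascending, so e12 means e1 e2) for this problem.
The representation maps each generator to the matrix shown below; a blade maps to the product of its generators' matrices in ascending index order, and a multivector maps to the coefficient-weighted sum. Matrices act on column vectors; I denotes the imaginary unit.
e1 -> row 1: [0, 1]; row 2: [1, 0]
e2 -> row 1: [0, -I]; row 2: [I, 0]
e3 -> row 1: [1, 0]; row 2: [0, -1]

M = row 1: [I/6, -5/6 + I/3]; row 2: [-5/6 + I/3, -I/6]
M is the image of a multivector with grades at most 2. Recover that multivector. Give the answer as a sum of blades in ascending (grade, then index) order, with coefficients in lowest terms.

Method: 1, rho(e1), rho(e2), rho(e3) form a trace-orthogonal basis of the 2x2 complex matrices (tr(X Y) = 2 if X = Y, else 0), so M = m0*1 + m1*rho(e1) + m2*rho(e2) + m3*rho(e3) with m0 = tr(M)/2 = 0, m1 = tr(M rho(e1))/2 = -5/6 + I/3, m2 = tr(M rho(e2))/2 = 0, m3 = tr(M rho(e3))/2 = I/6.
Multiplying table entries, the bivector images are rho(e12) = I*rho(e3), rho(e13) = -I*rho(e2), rho(e23) = I*rho(e1); with real blade coefficients the real parts of m0..m3 are the coefficients of 1, e1, e2, e3 and the imaginary parts give the bivectors (e23: Im m1, e13: -Im m2, e12: Im m3).
Answer: -5/6*e1 + 1/6*e12 + 1/3*e23


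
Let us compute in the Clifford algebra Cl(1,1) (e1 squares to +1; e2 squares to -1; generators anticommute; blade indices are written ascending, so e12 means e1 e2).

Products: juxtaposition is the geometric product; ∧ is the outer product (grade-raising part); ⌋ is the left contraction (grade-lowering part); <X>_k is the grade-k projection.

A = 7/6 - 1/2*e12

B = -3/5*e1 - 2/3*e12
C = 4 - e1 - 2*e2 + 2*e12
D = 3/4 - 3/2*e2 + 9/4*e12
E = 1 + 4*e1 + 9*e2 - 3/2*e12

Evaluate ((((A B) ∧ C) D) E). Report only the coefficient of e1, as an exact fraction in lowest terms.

step 1: 1/3 - 7/10*e1 - 3/10*e2 - 7/9*e12
step 2: 4/3 - 47/15*e1 - 28/15*e2 - 121/90*e12
step 3: -193/40 - 257/30*e1 - 209/20*e2 + 803/120*e12
step 4: 10781/240 - 869/12*e1 - 1627/24*e2 - 5129/240*e12
Answer: -869/12


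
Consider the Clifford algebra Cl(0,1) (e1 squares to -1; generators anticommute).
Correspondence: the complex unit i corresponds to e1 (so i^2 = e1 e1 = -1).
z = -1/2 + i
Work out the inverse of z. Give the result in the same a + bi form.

In blades: z = -1/2 + e1.
With qbar = -1/2 - e1 (scalar fixed, mapped units negated), z qbar = 5/4 (the sum of squared coefficients), so z^-1 = qbar / (5/4) = -2/5 - 4/5*e1; translating back:
Answer: -2/5 - 4/5*i


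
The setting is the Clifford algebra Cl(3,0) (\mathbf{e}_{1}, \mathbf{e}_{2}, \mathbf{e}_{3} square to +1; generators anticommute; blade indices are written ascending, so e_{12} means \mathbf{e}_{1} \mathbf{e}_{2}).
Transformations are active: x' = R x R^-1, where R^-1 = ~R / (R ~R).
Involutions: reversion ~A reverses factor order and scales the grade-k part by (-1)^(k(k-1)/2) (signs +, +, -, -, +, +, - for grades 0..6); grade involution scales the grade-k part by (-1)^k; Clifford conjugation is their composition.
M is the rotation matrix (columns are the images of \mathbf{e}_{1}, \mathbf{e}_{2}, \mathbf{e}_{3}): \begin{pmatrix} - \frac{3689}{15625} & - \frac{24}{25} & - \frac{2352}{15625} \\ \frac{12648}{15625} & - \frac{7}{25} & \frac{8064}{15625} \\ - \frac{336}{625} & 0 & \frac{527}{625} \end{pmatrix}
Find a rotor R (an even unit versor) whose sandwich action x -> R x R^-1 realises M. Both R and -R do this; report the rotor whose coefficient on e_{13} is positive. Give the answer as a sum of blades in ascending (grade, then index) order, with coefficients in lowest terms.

Method: write R = a + b12*e_{12} + b13*e_{13} + b23*e_{23} with a^2 + b12^2 + b13^2 + b23^2 = 1 (so R^-1 = ~R). Expanding the columns R e_j ~R gives tr M = 4a^2 - 1 and, from the antisymmetric part, M21 - M12 = -4a*b12, M13 - M31 = 4a*b13, M32 - M23 = -4a*b23.
Here tr M = \frac{5111}{15625}, so a^2 = (1 + tr M)/4 = \frac{5184}{15625} and a = ±\frac{72}{125}. Taking a = \frac{72}{125}: M21 - M12 = \frac{27648}{15625}, M13 - M31 = \frac{6048}{15625}, M32 - M23 = -\frac{8064}{15625}, giving b12 = -\frac{96}{125}, b13 = \frac{21}{125}, b23 = \frac{28}{125}, i.e. R = \frac{72}{125} - \frac{96}{125} e_{12} + \frac{21}{125} e_{13} + \frac{28}{125} e_{23}.
Its e_{13} coefficient is already positive.
Answer: \frac{72}{125} - \frac{96}{125} e_{12} + \frac{21}{125} e_{13} + \frac{28}{125} e_{23}. Uniqueness: Spin(3) -> SO(3) maps R and -R to the same rotation of trace \frac{5111}{15625}; fixing the sign of the e_{13} coefficient removes the ambiguity.


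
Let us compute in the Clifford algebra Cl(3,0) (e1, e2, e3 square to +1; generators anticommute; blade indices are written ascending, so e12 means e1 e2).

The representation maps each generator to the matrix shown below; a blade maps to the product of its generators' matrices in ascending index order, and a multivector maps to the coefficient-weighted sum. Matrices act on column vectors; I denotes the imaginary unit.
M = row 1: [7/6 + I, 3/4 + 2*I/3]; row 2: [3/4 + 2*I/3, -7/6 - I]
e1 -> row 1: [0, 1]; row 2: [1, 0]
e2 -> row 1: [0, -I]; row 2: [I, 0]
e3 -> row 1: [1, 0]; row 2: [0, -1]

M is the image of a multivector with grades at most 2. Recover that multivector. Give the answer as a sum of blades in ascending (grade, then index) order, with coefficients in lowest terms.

Method: 1, rho(e1), rho(e2), rho(e3) form a trace-orthogonal basis of the 2x2 complex matrices (tr(X Y) = 2 if X = Y, else 0), so M = m0*1 + m1*rho(e1) + m2*rho(e2) + m3*rho(e3) with m0 = tr(M)/2 = 0, m1 = tr(M rho(e1))/2 = 3/4 + 2*I/3, m2 = tr(M rho(e2))/2 = 0, m3 = tr(M rho(e3))/2 = 7/6 + I.
Multiplying table entries, the bivector images are rho(e12) = I*rho(e3), rho(e13) = -I*rho(e2), rho(e23) = I*rho(e1); with real blade coefficients the real parts of m0..m3 are the coefficients of 1, e1, e2, e3 and the imaginary parts give the bivectors (e23: Im m1, e13: -Im m2, e12: Im m3).
Answer: 3/4*e1 + 7/6*e3 + e12 + 2/3*e23


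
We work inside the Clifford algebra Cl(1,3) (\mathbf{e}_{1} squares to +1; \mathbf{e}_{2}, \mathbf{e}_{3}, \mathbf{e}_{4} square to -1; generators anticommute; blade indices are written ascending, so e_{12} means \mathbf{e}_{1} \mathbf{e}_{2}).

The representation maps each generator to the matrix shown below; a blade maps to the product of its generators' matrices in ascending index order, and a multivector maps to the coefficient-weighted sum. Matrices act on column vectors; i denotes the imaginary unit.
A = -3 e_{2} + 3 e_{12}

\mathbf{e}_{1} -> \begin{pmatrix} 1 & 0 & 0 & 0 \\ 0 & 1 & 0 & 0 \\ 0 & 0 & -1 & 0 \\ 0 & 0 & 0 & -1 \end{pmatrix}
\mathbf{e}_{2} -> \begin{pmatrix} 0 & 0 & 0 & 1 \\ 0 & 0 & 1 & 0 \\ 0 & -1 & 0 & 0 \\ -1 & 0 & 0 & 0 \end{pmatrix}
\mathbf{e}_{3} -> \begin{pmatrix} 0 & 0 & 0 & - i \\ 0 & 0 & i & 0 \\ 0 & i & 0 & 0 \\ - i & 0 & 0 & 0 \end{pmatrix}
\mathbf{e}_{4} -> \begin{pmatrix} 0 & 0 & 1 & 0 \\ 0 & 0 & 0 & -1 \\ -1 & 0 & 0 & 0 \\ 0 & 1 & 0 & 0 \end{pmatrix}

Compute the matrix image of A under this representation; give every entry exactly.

Bivector images (products of the table entries): rho(e_{12}) = rho(\mathbf{e}_{1})rho(\mathbf{e}_{2}) = \begin{pmatrix} 0 & 0 & 0 & 1 \\ 0 & 0 & 1 & 0 \\ 0 & 1 & 0 & 0 \\ 1 & 0 & 0 & 0 \end{pmatrix}.
M = (-3)*rho(e_{2}) + (3)*rho(e_{12}), summed entrywise:
Answer: \begin{pmatrix} 0 & 0 & 0 & 0 \\ 0 & 0 & 0 & 0 \\ 0 & 6 & 0 & 0 \\ 6 & 0 & 0 & 0 \end{pmatrix}


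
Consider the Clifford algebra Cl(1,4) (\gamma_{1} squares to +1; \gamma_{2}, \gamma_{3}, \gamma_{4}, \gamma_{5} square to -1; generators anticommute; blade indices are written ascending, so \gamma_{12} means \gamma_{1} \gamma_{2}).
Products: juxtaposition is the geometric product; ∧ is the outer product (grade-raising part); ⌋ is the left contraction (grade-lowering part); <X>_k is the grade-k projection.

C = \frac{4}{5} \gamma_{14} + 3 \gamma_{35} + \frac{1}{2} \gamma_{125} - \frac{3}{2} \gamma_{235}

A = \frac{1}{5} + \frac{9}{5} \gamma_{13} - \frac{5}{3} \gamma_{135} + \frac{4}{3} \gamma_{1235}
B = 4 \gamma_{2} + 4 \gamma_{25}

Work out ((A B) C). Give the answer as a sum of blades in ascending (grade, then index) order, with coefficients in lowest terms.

step 1: \frac{4}{5} \gamma_{2} + \frac{16}{3} \gamma_{13} + \frac{4}{5} \gamma_{25} - \frac{8}{15} \gamma_{123} - \frac{16}{3} \gamma_{135} - \frac{208}{15} \gamma_{1235}
step 2: \frac{182}{5} \gamma_{1} + \frac{86}{15} \gamma_{3} + \frac{168}{5} \gamma_{12} - \frac{82}{5} \gamma_{15} + \frac{76}{15} \gamma_{23} - \frac{64}{15} \gamma_{34} + \frac{14}{15} \gamma_{35} - \frac{16}{25} \gamma_{124} - \frac{32}{5} \gamma_{125} - \frac{32}{75} \gamma_{234} + \frac{76}{15} \gamma_{235} + \frac{64}{15} \gamma_{345} - \frac{16}{25} \gamma_{1245} - \frac{832}{75} \gamma_{2345}
Answer: \frac{182}{5} \gamma_{1} + \frac{86}{15} \gamma_{3} + \frac{168}{5} \gamma_{12} - \frac{82}{5} \gamma_{15} + \frac{76}{15} \gamma_{23} - \frac{64}{15} \gamma_{34} + \frac{14}{15} \gamma_{35} - \frac{16}{25} \gamma_{124} - \frac{32}{5} \gamma_{125} - \frac{32}{75} \gamma_{234} + \frac{76}{15} \gamma_{235} + \frac{64}{15} \gamma_{345} - \frac{16}{25} \gamma_{1245} - \frac{832}{75} \gamma_{2345}


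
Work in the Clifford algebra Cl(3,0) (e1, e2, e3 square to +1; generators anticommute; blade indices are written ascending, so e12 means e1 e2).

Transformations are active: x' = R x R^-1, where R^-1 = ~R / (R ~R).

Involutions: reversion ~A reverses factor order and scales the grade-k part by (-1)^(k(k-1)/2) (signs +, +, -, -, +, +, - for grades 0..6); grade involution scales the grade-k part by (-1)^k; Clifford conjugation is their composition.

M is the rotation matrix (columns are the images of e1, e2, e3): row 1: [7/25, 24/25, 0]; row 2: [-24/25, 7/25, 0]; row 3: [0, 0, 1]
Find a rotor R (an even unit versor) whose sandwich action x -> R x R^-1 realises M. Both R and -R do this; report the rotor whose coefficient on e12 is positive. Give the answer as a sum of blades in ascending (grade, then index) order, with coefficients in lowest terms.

Method: write R = a + b12*e12 + b13*e13 + b23*e23 with a^2 + b12^2 + b13^2 + b23^2 = 1 (so R^-1 = ~R). Expanding the columns R e_j ~R gives tr M = 4a^2 - 1 and, from the antisymmetric part, M21 - M12 = -4a*b12, M13 - M31 = 4a*b13, M32 - M23 = -4a*b23.
Here tr M = 39/25, so a^2 = (1 + tr M)/4 = 16/25 and a = ±4/5. Taking a = 4/5: M21 - M12 = -48/25, M13 - M31 = 0, M32 - M23 = 0, giving b12 = 3/5, b13 = 0, b23 = 0, i.e. R = 4/5 + 3/5*e12.
Its e12 coefficient is already positive.
Answer: 4/5 + 3/5*e12. Recall the cover is two-to-one: with M of trace 39/25, both preimages act alike, and the stated e12 sign chooses the sheet.


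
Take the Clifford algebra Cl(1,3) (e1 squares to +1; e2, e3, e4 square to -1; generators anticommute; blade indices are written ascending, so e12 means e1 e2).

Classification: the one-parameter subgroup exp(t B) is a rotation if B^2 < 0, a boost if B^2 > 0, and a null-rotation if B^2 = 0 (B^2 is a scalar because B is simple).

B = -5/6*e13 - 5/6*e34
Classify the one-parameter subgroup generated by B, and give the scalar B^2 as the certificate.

B^2 term by term: the squares give (-5/6)^2*(e13)^2 + (-5/6)^2*(e34)^2 = 25/36*(+1) + 25/36*(-1) = 0 (each basis 2-blade squares to minus the product of its generators' squares); cross terms between blades sharing an index anticommute and cancel. So B^2 = 0.
Answer: null-rotation, certificate B^2 = 0. B^2 = 0 is basis-independent, so its sign is the whole story.


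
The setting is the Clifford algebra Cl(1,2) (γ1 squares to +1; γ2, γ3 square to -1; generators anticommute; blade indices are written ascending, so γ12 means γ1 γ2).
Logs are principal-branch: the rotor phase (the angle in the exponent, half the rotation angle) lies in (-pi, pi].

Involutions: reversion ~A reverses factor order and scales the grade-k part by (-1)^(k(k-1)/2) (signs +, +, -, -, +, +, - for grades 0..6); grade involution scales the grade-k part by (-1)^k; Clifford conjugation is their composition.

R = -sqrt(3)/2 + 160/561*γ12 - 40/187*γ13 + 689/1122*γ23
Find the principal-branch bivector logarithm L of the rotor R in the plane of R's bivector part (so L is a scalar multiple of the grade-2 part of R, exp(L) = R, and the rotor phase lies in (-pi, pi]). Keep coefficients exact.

The scalar part of R is -sqrt(3)/2, which pins the rotor phase on the principal branch; dividing the bivector part by the sine of that phase recovers the unit plane, and L is the phase times that plane.
Concretely: cos(phase) = -sqrt(3)/2 gives phase = ±5*pi/6, and since phase/sin(phase) is even the sign is immaterial: L = (phase/sin(phase)) * <R>_2 = (5*pi/3) * <R>_2.
Answer: 800*pi/1683*γ12 - 200*pi/561*γ13 + 3445*pi/3366*γ23


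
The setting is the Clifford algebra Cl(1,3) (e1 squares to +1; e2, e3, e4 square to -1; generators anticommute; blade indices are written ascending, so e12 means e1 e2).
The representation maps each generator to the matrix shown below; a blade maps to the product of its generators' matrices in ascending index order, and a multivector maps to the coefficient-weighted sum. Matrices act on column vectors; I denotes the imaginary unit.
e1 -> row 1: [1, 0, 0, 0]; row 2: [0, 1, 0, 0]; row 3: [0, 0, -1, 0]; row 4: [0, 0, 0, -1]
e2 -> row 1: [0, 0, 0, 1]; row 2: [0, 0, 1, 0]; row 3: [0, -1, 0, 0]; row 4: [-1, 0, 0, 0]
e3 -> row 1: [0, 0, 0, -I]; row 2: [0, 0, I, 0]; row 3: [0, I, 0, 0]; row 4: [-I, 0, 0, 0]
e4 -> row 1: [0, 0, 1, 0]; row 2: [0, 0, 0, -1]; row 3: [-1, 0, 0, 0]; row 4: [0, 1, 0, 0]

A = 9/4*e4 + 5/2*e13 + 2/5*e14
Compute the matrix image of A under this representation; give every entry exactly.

Bivector images (products of the table entries): rho(e13) = rho(e1)rho(e3) = row 1: [0, 0, 0, -I]; row 2: [0, 0, I, 0]; row 3: [0, -I, 0, 0]; row 4: [I, 0, 0, 0]; rho(e14) = rho(e1)rho(e4) = row 1: [0, 0, 1, 0]; row 2: [0, 0, 0, -1]; row 3: [1, 0, 0, 0]; row 4: [0, -1, 0, 0].
M = (9/4)*rho(e4) + (5/2)*rho(e13) + (2/5)*rho(e14), summed entrywise:
Answer: row 1: [0, 0, 53/20, -5*I/2]; row 2: [0, 0, 5*I/2, -53/20]; row 3: [-37/20, -5*I/2, 0, 0]; row 4: [5*I/2, 37/20, 0, 0]


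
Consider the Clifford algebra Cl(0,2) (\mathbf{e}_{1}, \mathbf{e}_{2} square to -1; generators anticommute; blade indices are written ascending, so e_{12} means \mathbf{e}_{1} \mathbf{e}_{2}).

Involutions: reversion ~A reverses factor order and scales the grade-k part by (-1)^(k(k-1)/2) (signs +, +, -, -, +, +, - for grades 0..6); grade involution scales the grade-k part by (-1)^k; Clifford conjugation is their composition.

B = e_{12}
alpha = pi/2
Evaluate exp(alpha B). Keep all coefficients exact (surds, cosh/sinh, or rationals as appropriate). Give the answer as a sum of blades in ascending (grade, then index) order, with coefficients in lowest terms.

B^2 = (1)^2*(e_{12})^2 = 1*(-1) = -1 (a basis 2-blade squares to minus the product of its generators' squares).
B^2 = -1 — B^2 < 0, so the exponential closes trigonometrically: l = 1, alpha*l = \frac{\pi}{2}, so exp(alpha B) = cos(\frac{\pi}{2}) + (sin(\frac{\pi}{2})/1)*B = 0 + (1)*B.
Answer: e_{12}


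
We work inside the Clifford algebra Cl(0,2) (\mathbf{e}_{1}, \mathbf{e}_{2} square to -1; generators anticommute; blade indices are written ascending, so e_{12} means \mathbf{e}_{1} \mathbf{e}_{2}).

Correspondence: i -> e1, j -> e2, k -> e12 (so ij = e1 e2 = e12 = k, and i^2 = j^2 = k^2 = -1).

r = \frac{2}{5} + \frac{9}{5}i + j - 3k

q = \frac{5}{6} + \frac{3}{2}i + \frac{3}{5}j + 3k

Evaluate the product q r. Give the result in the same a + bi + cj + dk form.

In blades: q = \frac{5}{6} + \frac{3}{2} e_{1} + \frac{3}{5} e_{2} + 3 e_{12}, r = \frac{2}{5} + \frac{9}{5} e_{1} + e_{2} - 3 e_{12}.
Distribute q over r term by term (generator squares from the signature, products reordered to ascending indices): (\frac{5}{6})*r = \frac{1}{3} + \frac{3}{2} e_{1} + \frac{5}{6} e_{2} - \frac{5}{2} e_{12}; (\frac{3}{2} e_{1})*r = -\frac{27}{10} + \frac{3}{5} e_{1} + \frac{9}{2} e_{2} + \frac{3}{2} e_{12}; (\frac{3}{5} e_{2})*r = -\frac{3}{5} - \frac{9}{5} e_{1} + \frac{6}{25} e_{2} - \frac{27}{25} e_{12}; (3 e_{12})*r = 9 - 3 e_{1} + \frac{27}{5} e_{2} + \frac{6}{5} e_{12}.
Sum: \frac{181}{30} - \frac{27}{10} e_{1} + \frac{823}{75} e_{2} - \frac{22}{25} e_{12}; translating back through the correspondence:
Answer: \frac{181}{30} - \frac{27}{10}i + \frac{823}{75}j - \frac{22}{25}k


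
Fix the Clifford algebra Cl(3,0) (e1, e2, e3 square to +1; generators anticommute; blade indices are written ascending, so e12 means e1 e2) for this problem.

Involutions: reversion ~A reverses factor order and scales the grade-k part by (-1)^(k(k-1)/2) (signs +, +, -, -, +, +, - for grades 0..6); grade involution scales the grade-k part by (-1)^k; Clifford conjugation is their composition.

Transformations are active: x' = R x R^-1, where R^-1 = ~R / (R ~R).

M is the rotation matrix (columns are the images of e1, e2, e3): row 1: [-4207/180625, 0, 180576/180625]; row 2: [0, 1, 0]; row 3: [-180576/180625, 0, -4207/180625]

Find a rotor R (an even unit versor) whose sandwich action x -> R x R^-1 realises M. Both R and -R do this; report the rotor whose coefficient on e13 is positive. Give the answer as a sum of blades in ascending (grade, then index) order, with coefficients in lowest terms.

Method: write R = a + b12*e12 + b13*e13 + b23*e23 with a^2 + b12^2 + b13^2 + b23^2 = 1 (so R^-1 = ~R). Expanding the columns R e_j ~R gives tr M = 4a^2 - 1 and, from the antisymmetric part, M21 - M12 = -4a*b12, M13 - M31 = 4a*b13, M32 - M23 = -4a*b23.
Here tr M = 172211/180625, so a^2 = (1 + tr M)/4 = 88209/180625 and a = ±297/425. Taking a = 297/425: M21 - M12 = 0, M13 - M31 = 361152/180625, M32 - M23 = 0, giving b12 = 0, b13 = 304/425, b23 = 0, i.e. R = 297/425 + 304/425*e13.
Its e13 coefficient is already positive.
Answer: 297/425 + 304/425*e13. Why the constraint matters: R and -R act identically through the sandwich — M has trace 172211/180625 either way — so only the sign condition on e13 picks one of the two preimages.


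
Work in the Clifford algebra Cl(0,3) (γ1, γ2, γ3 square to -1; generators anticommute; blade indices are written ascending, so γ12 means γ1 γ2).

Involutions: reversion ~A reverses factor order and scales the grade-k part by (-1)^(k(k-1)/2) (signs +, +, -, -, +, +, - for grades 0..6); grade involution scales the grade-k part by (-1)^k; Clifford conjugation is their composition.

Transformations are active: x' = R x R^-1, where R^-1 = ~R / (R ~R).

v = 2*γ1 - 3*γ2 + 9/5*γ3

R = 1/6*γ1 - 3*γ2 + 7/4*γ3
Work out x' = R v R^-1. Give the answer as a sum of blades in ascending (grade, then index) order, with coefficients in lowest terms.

~R = 1/6*γ1 - 3*γ2 + 7/4*γ3, and R ~R = -1741/144, so R^-1 = ~R / (-1741/144).
R v = -749/60 + 11/2*γ12 - 16/5*γ13 - 3/20*γ23
Answer: -14414/8705*γ1 - 27813/8705*γ2 + 15789/8705*γ3


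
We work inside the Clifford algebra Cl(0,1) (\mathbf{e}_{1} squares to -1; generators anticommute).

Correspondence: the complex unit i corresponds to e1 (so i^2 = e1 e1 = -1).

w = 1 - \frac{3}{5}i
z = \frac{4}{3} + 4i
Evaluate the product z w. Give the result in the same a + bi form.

In blades: z = \frac{4}{3} + 4 e_{1}, w = 1 - \frac{3}{5} e_{1}.
Distribute z over w term by term (generator squares from the signature, products reordered to ascending indices): (\frac{4}{3})*w = \frac{4}{3} - \frac{4}{5} e_{1}; (4 e_{1})*w = \frac{12}{5} + 4 e_{1}.
Sum: \frac{56}{15} + \frac{16}{5} e_{1}; translating back through the correspondence:
Answer: \frac{56}{15} + \frac{16}{5}i


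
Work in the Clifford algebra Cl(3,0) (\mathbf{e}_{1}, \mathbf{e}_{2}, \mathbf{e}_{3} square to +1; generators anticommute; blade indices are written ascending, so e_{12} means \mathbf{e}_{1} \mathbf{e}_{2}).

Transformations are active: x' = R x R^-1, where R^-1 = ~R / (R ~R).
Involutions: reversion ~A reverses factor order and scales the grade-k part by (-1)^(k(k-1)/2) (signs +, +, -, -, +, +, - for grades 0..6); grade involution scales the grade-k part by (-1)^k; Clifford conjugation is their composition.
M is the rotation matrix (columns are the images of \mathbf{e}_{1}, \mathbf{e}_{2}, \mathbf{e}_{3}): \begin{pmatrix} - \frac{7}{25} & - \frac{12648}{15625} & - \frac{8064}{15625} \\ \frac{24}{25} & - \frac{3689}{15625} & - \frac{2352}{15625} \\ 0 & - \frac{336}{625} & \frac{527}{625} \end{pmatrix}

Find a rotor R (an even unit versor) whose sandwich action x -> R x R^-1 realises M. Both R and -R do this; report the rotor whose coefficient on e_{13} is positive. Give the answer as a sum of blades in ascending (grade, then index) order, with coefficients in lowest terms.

Method: write R = a + b12*e_{12} + b13*e_{13} + b23*e_{23} with a^2 + b12^2 + b13^2 + b23^2 = 1 (so R^-1 = ~R). Expanding the columns R e_j ~R gives tr M = 4a^2 - 1 and, from the antisymmetric part, M21 - M12 = -4a*b12, M13 - M31 = 4a*b13, M32 - M23 = -4a*b23.
Here tr M = \frac{5111}{15625}, so a^2 = (1 + tr M)/4 = \frac{5184}{15625} and a = ±\frac{72}{125}. Taking a = \frac{72}{125}: M21 - M12 = \frac{27648}{15625}, M13 - M31 = -\frac{8064}{15625}, M32 - M23 = -\frac{6048}{15625}, giving b12 = -\frac{96}{125}, b13 = -\frac{28}{125}, b23 = \frac{21}{125}, i.e. R = \frac{72}{125} - \frac{96}{125} e_{12} - \frac{28}{125} e_{13} + \frac{21}{125} e_{23}.
Its e_{13} coefficient is negative, so report the other preimage -R.
Answer: -\frac{72}{125} + \frac{96}{125} e_{12} + \frac{28}{125} e_{13} - \frac{21}{125} e_{23}. Sheet selection: the two-to-one cover makes ±R indistinguishable at the matrix level (trace \frac{5111}{15625}), so uniqueness comes from the required sign on e_{13}.


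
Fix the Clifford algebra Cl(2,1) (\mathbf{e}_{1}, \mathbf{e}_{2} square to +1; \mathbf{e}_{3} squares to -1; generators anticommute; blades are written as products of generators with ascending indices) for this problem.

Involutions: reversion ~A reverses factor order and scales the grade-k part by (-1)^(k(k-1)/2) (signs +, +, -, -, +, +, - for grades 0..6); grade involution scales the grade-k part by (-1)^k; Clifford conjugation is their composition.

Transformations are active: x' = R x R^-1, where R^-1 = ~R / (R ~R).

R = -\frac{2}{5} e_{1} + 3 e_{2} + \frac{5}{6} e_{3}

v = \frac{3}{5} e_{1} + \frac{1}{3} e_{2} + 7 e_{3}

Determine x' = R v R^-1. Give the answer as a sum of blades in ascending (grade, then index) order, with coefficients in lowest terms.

~R = -\frac{2}{5} e_{1} + 3 e_{2} + \frac{5}{6} e_{3}, and R ~R = \frac{7619}{900}, so R^-1 = ~R / (\frac{7619}{900}).
R v = -\frac{761}{150} - \frac{29}{15} e_{1} e_{2} - \frac{33}{10} e_{1} e_{3} + \frac{373}{18} e_{2} e_{3}
Answer: -\frac{4593}{38095} e_{1} - \frac{89807}{22857} e_{2} - \frac{60943}{7619} e_{3}


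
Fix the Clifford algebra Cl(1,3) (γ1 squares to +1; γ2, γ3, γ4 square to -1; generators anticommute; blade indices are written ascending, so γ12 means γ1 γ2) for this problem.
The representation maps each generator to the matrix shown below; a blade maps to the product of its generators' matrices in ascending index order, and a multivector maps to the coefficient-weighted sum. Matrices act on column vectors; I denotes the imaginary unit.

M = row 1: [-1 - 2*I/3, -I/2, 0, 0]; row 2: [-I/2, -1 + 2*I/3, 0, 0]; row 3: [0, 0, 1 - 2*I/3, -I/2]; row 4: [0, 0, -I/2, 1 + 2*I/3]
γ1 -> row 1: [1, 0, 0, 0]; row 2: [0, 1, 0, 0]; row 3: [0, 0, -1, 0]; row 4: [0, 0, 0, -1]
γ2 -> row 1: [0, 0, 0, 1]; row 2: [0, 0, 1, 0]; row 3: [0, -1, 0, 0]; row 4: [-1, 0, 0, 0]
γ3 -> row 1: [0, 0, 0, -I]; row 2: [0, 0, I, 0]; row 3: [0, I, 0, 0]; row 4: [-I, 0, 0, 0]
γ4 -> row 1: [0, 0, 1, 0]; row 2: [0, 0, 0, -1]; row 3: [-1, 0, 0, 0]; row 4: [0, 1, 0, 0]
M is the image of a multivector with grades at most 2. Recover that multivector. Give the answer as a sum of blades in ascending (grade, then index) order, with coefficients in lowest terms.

Method: the blade images are trace-orthogonal — tr(rho(e_A) rho(e_B)^-1) = 4 if A = B and 0 otherwise — and rho(e_A)^-1 = (e_A)^2 * rho(e_A) with (e_A)^2 = +1 or -1, so the coefficient of e_A in the preimage is (e_A)^2 * tr(M rho(e_A))/4.
Nonzero projections over blades of grade <= 2: γ1: (γ1)^2 = +1, tr(M rho(γ1)) = -4, coefficient -1; γ23: (γ23)^2 = -1, tr(M rho(γ23)) = -8/3, coefficient 2/3; γ34: (γ34)^2 = -1, tr(M rho(γ34)) = -2, coefficient 1/2. Every other blade of grade <= 2 projects to 0.
Answer: -γ1 + 2/3*γ23 + 1/2*γ34


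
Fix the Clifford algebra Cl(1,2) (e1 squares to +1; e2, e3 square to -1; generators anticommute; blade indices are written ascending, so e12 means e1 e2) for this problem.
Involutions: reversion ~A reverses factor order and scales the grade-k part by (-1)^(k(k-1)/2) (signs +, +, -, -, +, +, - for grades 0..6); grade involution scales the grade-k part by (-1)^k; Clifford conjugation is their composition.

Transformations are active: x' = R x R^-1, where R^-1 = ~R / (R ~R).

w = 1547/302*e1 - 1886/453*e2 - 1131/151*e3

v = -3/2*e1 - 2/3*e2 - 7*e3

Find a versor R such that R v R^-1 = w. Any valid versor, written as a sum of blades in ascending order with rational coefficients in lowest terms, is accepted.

The midline construction: v and w both square to -1699/36, so reflecting in their sum 547/151*e1 - 2188/453*e2 - 2188/151*e3 exchanges them.
Answer: 547/151*e1 - 2188/453*e2 - 2188/151*e3


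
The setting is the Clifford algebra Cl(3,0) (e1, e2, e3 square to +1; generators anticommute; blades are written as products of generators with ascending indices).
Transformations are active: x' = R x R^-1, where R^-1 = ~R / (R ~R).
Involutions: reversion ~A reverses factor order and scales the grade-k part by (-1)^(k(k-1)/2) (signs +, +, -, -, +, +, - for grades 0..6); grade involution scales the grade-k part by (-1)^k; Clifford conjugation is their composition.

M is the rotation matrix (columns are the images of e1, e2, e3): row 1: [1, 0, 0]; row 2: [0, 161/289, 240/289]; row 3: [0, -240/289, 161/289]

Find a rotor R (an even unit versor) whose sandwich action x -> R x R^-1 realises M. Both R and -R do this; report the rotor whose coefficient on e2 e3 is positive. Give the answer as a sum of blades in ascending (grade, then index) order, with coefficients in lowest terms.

Method: write R = a + b12*e1 e2 + b13*e1 e3 + b23*e2 e3 with a^2 + b12^2 + b13^2 + b23^2 = 1 (so R^-1 = ~R). Expanding the columns R e_j ~R gives tr M = 4a^2 - 1 and, from the antisymmetric part, M21 - M12 = -4a*b12, M13 - M31 = 4a*b13, M32 - M23 = -4a*b23.
Here tr M = 611/289, so a^2 = (1 + tr M)/4 = 225/289 and a = ±15/17. Taking a = 15/17: M21 - M12 = 0, M13 - M31 = 0, M32 - M23 = -480/289, giving b12 = 0, b13 = 0, b23 = 8/17, i.e. R = 15/17 + 8/17*e2 e3.
Its e2 e3 coefficient is already positive.
Answer: 15/17 + 8/17*e2 e3. Note: both R and -R realise this M (trace 611/289); the covering map identifies them, and the e2 e3-coefficient sign is the tie-breaker.


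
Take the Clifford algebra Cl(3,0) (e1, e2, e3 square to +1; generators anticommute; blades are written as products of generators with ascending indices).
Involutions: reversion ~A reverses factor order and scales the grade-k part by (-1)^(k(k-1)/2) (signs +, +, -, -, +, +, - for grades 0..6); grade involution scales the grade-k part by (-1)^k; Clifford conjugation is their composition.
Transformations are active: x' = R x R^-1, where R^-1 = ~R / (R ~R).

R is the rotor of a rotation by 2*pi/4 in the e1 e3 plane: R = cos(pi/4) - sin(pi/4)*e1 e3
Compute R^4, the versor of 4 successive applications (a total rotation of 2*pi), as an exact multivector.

The rotor phase is half the rotation angle and phases add under composition, so 4 steps in the e1 e3 plane accumulate phase 4*(pi/4) = pi: R^4 = cos(pi) - sin(pi)*e1 e3.
cos(pi) = -1 and sin(pi) = 0, so R^4 = -1. The total rotation 2*pi is 1 full turn, so every vector returns to itself, yet the rotor is -1, on the OTHER sheet of the double cover (an odd number of 2*pi turns).
Answer: -1


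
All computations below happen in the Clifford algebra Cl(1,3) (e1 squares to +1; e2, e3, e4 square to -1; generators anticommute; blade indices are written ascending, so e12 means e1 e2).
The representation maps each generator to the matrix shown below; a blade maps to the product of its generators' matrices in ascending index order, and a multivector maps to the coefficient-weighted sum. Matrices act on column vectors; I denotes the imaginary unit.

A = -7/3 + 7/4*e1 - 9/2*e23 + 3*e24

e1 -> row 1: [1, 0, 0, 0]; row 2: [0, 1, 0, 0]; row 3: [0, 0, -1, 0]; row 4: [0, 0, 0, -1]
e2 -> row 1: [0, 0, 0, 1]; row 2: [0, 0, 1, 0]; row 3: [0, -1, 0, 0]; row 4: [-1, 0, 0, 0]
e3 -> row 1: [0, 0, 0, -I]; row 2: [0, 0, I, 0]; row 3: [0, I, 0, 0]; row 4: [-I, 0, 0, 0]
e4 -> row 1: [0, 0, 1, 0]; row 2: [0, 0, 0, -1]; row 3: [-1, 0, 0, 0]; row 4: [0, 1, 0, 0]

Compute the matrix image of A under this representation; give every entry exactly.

Bivector images (products of the table entries): rho(e23) = rho(e2)rho(e3) = row 1: [-I, 0, 0, 0]; row 2: [0, I, 0, 0]; row 3: [0, 0, -I, 0]; row 4: [0, 0, 0, I]; rho(e24) = rho(e2)rho(e4) = row 1: [0, 1, 0, 0]; row 2: [-1, 0, 0, 0]; row 3: [0, 0, 0, 1]; row 4: [0, 0, -1, 0].
M = (-7/3)*1 + (7/4)*rho(e1) + (-9/2)*rho(e23) + (3)*rho(e24), summed entrywise (1 is the identity matrix):
Answer: row 1: [-7/12 + 9*I/2, 3, 0, 0]; row 2: [-3, -7/12 - 9*I/2, 0, 0]; row 3: [0, 0, -49/12 + 9*I/2, 3]; row 4: [0, 0, -3, -49/12 - 9*I/2]


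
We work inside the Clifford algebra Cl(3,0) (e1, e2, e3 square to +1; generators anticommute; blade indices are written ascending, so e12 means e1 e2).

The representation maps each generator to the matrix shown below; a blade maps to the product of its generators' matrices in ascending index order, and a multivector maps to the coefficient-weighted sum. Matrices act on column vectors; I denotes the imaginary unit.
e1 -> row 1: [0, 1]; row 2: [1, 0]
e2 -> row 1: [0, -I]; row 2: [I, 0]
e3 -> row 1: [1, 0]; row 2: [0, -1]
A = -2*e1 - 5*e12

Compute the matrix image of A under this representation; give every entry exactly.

Bivector images (products of the table entries): rho(e12) = rho(e1)rho(e2) = row 1: [I, 0]; row 2: [0, -I].
M = (-2)*rho(e1) + (-5)*rho(e12), summed entrywise:
Answer: row 1: [-5*I, -2]; row 2: [-2, 5*I]


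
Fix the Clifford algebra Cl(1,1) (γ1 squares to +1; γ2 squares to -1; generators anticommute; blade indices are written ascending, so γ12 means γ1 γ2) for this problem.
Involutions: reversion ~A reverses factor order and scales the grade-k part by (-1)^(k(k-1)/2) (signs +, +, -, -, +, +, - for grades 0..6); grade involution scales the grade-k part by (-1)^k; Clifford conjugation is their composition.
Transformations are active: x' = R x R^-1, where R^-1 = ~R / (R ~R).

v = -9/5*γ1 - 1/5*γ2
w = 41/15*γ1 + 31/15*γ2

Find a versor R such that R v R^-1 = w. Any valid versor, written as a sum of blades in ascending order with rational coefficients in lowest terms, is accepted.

Take R = v + w = 14/15*γ1 + 28/15*γ2. Because q(v) = q(w) = 16/5, conjugation by R sends v exactly to w.
Answer: 14/15*γ1 + 28/15*γ2


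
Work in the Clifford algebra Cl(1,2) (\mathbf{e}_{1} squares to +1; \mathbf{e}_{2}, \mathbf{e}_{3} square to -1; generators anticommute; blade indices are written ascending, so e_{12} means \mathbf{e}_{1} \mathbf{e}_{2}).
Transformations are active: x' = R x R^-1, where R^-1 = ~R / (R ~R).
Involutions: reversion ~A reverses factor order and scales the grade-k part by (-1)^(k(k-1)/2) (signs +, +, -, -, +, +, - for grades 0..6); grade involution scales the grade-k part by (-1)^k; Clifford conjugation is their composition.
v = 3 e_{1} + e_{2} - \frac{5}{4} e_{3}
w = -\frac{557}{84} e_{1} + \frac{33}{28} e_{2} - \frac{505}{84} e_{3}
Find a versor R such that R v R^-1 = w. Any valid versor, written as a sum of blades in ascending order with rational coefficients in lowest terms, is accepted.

Here q(v) = q(w) = \frac{103}{16}; the classical choice R = v + w = -\frac{305}{84} e_{1} + \frac{61}{28} e_{2} - \frac{305}{42} e_{3} then realises v -> w under the sandwich.
Answer: -\frac{305}{84} e_{1} + \frac{61}{28} e_{2} - \frac{305}{42} e_{3}


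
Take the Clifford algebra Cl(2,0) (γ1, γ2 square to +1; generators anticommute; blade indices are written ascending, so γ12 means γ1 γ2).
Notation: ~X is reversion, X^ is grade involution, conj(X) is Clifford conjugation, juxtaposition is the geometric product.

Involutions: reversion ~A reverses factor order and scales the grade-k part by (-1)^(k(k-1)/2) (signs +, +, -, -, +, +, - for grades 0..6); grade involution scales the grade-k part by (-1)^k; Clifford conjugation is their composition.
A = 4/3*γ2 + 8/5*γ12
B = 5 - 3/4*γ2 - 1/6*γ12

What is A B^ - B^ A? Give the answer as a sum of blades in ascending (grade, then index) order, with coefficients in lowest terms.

first term: 19/15 + 64/45*γ1 + 20/3*γ2 + 8*γ12
second term: 19/15 - 64/45*γ1 + 20/3*γ2 + 8*γ12
Answer: 128/45*γ1


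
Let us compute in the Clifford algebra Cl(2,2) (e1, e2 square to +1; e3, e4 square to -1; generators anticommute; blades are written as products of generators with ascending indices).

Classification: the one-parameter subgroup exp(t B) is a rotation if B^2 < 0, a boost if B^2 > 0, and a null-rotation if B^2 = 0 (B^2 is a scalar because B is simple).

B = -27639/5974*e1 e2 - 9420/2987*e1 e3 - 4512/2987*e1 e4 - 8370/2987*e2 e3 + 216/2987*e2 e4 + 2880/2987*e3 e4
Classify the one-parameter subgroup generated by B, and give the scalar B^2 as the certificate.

B^2 term by term: the squares give (-27639/5974)^2*(e1 e2)^2 + (-9420/2987)^2*(e1 e3)^2 + (-4512/2987)^2*(e1 e4)^2 + (-8370/2987)^2*(e2 e3)^2 + (216/2987)^2*(e2 e4)^2 + (2880/2987)^2*(e3 e4)^2 = 763914321/35688676*(-1) + 88736400/8922169*(+1) + 20358144/8922169*(+1) + 70056900/8922169*(+1) + 46656/8922169*(+1) + 8294400/8922169*(-1) = -9/4 (each basis 2-blade squares to minus the product of its generators' squares); cross terms between blades sharing an index anticommute and cancel; the commuting (index-disjoint) pairs give grade-4 terms 2*c*c'*(blade product), which cancel blade by blade — e1 e2 e3 e4: -79600320/8922169 + 4069440/8922169 + 75530880/8922169 = 0 — confirming B is simple. So B^2 = -9/4.
Answer: rotation, certificate B^2 = -9/4. Key observation: B^2 = -9/4 is a conjugation invariant, so its sign decides the class regardless of the surface form of B.


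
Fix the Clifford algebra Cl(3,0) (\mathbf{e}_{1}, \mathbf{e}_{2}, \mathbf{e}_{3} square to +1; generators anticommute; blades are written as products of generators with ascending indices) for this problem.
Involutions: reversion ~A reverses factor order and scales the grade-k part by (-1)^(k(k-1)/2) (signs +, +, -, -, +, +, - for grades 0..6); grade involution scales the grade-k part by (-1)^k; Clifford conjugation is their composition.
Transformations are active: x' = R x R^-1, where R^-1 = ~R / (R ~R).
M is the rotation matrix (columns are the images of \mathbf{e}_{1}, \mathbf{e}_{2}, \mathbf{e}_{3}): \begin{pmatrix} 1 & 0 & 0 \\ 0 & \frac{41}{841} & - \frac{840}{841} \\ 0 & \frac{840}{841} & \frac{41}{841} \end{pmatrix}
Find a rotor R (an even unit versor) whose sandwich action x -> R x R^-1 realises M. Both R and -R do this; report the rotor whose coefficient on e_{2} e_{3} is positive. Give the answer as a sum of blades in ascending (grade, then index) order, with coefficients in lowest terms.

Method: write R = a + b12*e_{1} e_{2} + b13*e_{1} e_{3} + b23*e_{2} e_{3} with a^2 + b12^2 + b13^2 + b23^2 = 1 (so R^-1 = ~R). Expanding the columns R e_j ~R gives tr M = 4a^2 - 1 and, from the antisymmetric part, M21 - M12 = -4a*b12, M13 - M31 = 4a*b13, M32 - M23 = -4a*b23.
Here tr M = \frac{923}{841}, so a^2 = (1 + tr M)/4 = \frac{441}{841} and a = ±\frac{21}{29}. Taking a = \frac{21}{29}: M21 - M12 = 0, M13 - M31 = 0, M32 - M23 = \frac{1680}{841}, giving b12 = 0, b13 = 0, b23 = -\frac{20}{29}, i.e. R = \frac{21}{29} - \frac{20}{29} e_{2} e_{3}.
Its e_{2} e_{3} coefficient is negative, so report the other preimage -R.
Answer: -\frac{21}{29} + \frac{20}{29} e_{2} e_{3}. Why the constraint matters: R and -R act identically through the sandwich — M has trace \frac{923}{841} either way — so only the sign condition on e_{2} e_{3} picks one of the two preimages.


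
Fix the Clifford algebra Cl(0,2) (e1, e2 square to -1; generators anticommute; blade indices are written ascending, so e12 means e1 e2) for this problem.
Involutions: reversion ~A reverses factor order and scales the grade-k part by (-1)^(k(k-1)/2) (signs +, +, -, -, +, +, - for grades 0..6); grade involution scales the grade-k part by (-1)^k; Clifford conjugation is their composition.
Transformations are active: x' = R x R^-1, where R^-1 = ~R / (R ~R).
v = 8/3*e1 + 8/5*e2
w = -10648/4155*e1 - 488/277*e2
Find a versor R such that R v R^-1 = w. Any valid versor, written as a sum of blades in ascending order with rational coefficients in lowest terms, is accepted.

Sketch: the shared square -2176/225 makes R = v + w = 144/1385*e1 - 224/1385*e2 the natural versor; its sandwich fixes that direction, negates (v - w)/2, and sends v to w.
Answer: 144/1385*e1 - 224/1385*e2


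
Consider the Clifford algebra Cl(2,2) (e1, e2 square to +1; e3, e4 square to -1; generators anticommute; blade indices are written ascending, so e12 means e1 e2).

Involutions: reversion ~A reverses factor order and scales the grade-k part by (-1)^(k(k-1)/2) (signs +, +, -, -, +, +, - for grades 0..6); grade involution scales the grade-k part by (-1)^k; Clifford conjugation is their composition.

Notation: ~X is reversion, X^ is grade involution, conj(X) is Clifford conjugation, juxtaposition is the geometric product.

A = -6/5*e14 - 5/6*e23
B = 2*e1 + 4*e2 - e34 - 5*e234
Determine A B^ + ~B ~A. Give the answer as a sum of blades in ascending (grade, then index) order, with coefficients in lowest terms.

first term: -10/3*e3 - 197/30*e4 + 6/5*e13 - 5/6*e24 + 23/3*e123 - 24/5*e124
second term: 10/3*e3 + 197/30*e4 - 6/5*e13 + 5/6*e24 + 23/3*e123 - 24/5*e124
Answer: 46/3*e123 - 48/5*e124


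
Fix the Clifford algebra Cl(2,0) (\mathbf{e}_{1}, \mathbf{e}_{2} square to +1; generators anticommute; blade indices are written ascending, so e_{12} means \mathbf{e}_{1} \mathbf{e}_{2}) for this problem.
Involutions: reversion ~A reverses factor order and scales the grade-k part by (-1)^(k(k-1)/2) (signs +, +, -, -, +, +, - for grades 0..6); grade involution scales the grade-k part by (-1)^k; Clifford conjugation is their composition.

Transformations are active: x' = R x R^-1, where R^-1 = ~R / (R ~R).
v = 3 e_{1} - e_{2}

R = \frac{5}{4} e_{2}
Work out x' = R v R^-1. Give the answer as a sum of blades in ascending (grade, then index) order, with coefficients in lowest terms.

~R = \frac{5}{4} e_{2}, and R ~R = \frac{25}{16}, so R^-1 = ~R / (\frac{25}{16}).
R v = -\frac{5}{4} - \frac{15}{4} e_{12}
Answer: -3 e_{1} - e_{2}


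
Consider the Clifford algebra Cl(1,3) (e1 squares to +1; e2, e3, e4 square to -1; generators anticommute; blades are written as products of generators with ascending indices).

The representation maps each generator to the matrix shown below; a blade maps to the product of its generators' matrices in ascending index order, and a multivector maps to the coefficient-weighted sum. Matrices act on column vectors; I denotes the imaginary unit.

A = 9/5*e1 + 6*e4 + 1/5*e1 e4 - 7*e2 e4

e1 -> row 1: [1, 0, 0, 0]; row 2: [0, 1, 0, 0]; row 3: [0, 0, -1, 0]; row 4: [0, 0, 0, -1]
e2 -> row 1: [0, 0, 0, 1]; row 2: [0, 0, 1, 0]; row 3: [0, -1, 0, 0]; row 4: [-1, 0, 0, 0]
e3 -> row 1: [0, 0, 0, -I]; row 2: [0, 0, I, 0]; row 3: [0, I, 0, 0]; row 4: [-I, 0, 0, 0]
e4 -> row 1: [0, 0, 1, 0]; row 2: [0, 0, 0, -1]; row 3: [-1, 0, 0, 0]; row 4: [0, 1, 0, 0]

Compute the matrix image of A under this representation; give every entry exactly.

Bivector images (products of the table entries): rho(e1 e4) = rho(e1)rho(e4) = row 1: [0, 0, 1, 0]; row 2: [0, 0, 0, -1]; row 3: [1, 0, 0, 0]; row 4: [0, -1, 0, 0]; rho(e2 e4) = rho(e2)rho(e4) = row 1: [0, 1, 0, 0]; row 2: [-1, 0, 0, 0]; row 3: [0, 0, 0, 1]; row 4: [0, 0, -1, 0].
M = (9/5)*rho(e1) + (6)*rho(e4) + (1/5)*rho(e1 e4) + (-7)*rho(e2 e4), summed entrywise:
Answer: row 1: [9/5, -7, 31/5, 0]; row 2: [7, 9/5, 0, -31/5]; row 3: [-29/5, 0, -9/5, -7]; row 4: [0, 29/5, 7, -9/5]
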